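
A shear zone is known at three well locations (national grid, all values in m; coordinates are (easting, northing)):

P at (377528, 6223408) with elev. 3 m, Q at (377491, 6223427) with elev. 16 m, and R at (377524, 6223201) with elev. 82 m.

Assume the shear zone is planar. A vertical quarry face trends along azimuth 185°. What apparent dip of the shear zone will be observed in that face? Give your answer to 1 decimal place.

Let the plane be z = a·E + b·N + c.
Q−P: −37a + 19b = 13;  R−P: −4a − 207b = 79.
Solving gives a = −0.54195, b = −0.37117.
Unit vector along 185° is (sin 185°, cos 185°) = (-0.0872, -0.9962).
Slope in that direction = a·(-0.0872) + b·(-0.9962) = 0.41699.
Apparent dip = arctan|0.41699| = 22.6° (true dip is 33.3°, so apparent ≤ true as expected).

22.6°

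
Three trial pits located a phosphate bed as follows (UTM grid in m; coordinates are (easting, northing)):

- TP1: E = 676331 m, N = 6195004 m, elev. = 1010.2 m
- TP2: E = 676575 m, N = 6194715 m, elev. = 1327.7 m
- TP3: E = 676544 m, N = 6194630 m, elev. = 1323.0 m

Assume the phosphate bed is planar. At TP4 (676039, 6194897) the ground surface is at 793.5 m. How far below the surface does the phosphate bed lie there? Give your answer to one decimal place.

Two edge vectors: TP1→TP2 = (244, -289, 317.5), TP1→TP3 = (213, -374, 312.8).
Normal n = (TP1→TP2) × (TP1→TP3) = (28345.8, -8695.7, -29699).
So ∂z/∂E = −n_x/n_z = 0.954436176 and ∂z/∂N = −n_y/n_z = −0.292794370.
Intercept c from TP1: 1010.2 − 645514.77 + 1813862.29 = 1169357.72.
At (676039, 6194897): z_contact = 645236.08 − 1813830.97 + 1169357.72 = 762.83 m.
Depth below ground = 793.5 − 762.83 = 30.7 m.

30.7 m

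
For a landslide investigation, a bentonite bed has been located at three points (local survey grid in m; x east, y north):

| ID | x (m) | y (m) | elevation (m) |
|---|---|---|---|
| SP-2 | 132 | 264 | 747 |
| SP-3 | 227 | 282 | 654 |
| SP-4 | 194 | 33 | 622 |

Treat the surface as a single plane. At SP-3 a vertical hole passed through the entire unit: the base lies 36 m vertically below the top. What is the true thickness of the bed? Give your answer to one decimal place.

24.7 m

Let the plane be z = a·x + b·y + c.
SP-3−SP-2: 95a + 18b = −93;  SP-4−SP-2: 62a − 231b = −125.
Solving gives a = −1.02914, b = 0.26491.
|∇z| = √(a²+b²) = 1.06269, so dip δ = arctan(1.06269) = 46.74°.
True thickness = vertical thickness × cos δ = 36 × cos 46.74° = 24.7 m.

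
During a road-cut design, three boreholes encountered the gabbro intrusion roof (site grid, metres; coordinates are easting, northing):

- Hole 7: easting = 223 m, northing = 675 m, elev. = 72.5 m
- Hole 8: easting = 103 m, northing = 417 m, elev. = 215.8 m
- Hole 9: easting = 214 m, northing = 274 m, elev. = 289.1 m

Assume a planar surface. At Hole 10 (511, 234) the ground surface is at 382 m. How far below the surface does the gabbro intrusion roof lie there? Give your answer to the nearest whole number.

82 m

Let the plane be z = a·easting + b·northing + c.
Hole 8−Hole 7: −120a − 258b = 143.3;  Hole 9−Hole 7: −9a − 401b = 216.6.
Solving gives a = −0.03451, b = −0.53938.
Then c = 72.5 − a·223 − b·675 = 444.27.
At (511, 234): z_contact = −17.6 − 126.2 + 444.27 = 300.4 m.
Depth below ground = 382 − 300.4 = 82 m.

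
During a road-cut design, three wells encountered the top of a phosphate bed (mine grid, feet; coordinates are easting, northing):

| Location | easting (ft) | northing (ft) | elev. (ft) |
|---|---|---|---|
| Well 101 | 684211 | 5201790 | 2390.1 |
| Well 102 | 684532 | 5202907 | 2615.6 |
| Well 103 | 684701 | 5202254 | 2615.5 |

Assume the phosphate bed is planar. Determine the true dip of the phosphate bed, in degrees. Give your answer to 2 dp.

20.88°

Let the plane be z = a·easting + b·northing + c.
Well 102−Well 101: 321a + 1117b = 225.5;  Well 103−Well 101: 490a + 464b = 225.4.
Solving gives a = 0.36934, b = 0.09574.
Gradient magnitude |∇z| = √(a² + b²) = √(0.13641 + 0.00917) = 0.38155.
True dip = arctan(0.38155) = 20.88°, dipping toward WSW (azimuth ≈ 255°).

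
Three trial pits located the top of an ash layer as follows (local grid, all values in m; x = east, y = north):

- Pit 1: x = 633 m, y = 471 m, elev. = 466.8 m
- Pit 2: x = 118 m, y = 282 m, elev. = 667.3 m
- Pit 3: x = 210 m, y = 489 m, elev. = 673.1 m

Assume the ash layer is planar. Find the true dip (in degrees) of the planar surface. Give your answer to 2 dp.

Two edge vectors: Pit 1→Pit 2 = (-515, -189, 200.5), Pit 1→Pit 3 = (-423, 18, 206.3).
Normal n = (Pit 1→Pit 2) × (Pit 1→Pit 3) = (-42599.7, 21433, -89217).
So ∂z/∂x = −n_x/n_z = −0.47748 and ∂z/∂y = −n_y/n_z = 0.24023.
Gradient magnitude |∇z| = √(a² + b²) = √(0.22799 + 0.05771) = 0.53451.
True dip = arctan(0.53451) = 28.13°, dipping toward ESE (azimuth ≈ 117°).

28.13°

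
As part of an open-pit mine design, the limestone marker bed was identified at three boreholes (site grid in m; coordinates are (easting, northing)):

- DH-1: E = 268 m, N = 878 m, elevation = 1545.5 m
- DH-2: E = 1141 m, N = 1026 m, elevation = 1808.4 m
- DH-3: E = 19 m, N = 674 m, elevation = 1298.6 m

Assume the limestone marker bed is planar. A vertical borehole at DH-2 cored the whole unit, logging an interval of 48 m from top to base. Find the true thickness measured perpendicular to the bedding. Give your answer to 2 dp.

Two edge vectors: DH-1→DH-2 = (873, 148, 262.9), DH-1→DH-3 = (-249, -204, -246.9).
Normal n = (DH-1→DH-2) × (DH-1→DH-3) = (17090.4, 150081.6, -141240).
So ∂z/∂E = −n_x/n_z = 0.12100 and ∂z/∂N = −n_y/n_z = 1.06260.
|∇z| = √(a²+b²) = 1.06947, so dip δ = arctan(1.06947) = 46.92°.
True thickness = vertical thickness × cos δ = 48 × cos 46.92° = 32.78 m.

32.78 m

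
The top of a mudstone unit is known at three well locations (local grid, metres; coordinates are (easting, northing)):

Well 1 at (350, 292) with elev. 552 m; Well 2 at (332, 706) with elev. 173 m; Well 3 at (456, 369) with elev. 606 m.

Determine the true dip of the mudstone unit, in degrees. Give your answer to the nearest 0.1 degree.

Let the plane be z = a·E + b·N + c.
Well 2−Well 1: −18a + 414b = −379;  Well 3−Well 1: 106a + 77b = 54.
Solving gives a = 1.13848, b = −0.86596.
Gradient magnitude |∇z| = √(a² + b²) = √(1.29614 + 0.74989) = 1.43039.
True dip = arctan(1.43039) = 55.0°, dipping toward NW (azimuth ≈ 307°).

55.0°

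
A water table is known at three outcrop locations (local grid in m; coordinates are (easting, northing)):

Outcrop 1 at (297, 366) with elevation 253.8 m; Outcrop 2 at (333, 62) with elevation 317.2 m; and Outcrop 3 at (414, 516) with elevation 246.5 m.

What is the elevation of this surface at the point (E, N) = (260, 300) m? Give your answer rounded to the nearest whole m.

Two edge vectors: Outcrop 1→Outcrop 2 = (36, -304, 63.4), Outcrop 1→Outcrop 3 = (117, 150, -7.3).
Normal n = (Outcrop 1→Outcrop 2) × (Outcrop 1→Outcrop 3) = (-7290.8, 7680.6, 40968).
So ∂z/∂E = −n_x/n_z = 0.17796 and ∂z/∂N = −n_y/n_z = −0.18748.
Intercept c from Outcrop 1: 253.8 − 52.86 + 68.62 = 269.56.
At (260, 300): z = 46.3 − 56.2 + 269.56 = 259.6 m.

260 m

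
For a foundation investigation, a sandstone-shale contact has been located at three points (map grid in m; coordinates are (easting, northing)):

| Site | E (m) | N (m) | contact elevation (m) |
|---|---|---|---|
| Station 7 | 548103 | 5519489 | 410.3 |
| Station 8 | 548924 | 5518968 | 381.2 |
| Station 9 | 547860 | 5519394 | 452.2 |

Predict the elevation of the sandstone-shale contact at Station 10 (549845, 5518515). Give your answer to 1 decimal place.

331.0 m

Let the plane be z = a·E + b·N + c.
Station 8−Station 7: 821a − 521b = −29.1;  Station 9−Station 7: −243a − 95b = 41.9.
Solving gives a = −0.120208409, b = −0.133572176.
Then c = 410.3 − a·548103 − b·5519489 = 803547.04.
At (549845, 5518515): z = −66096.0 − 737120.1 + 803547.04 = 331.0 m.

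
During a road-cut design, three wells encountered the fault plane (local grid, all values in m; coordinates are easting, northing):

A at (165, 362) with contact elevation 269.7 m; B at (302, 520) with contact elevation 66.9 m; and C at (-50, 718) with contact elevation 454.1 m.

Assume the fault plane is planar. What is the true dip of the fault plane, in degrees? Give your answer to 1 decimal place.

51.2°

Two edge vectors: A→B = (137, 158, -202.8), A→C = (-215, 356, 184.4).
Normal n = (A→B) × (A→C) = (101332, 18339.2, 82742).
So ∂z/∂easting = −n_x/n_z = −1.22467 and ∂z/∂northing = −n_y/n_z = −0.22164.
Gradient magnitude |∇z| = √(a² + b²) = √(1.49983 + 0.04913) = 1.24457.
True dip = arctan(1.24457) = 51.2°, dipping toward E (azimuth ≈ 080°).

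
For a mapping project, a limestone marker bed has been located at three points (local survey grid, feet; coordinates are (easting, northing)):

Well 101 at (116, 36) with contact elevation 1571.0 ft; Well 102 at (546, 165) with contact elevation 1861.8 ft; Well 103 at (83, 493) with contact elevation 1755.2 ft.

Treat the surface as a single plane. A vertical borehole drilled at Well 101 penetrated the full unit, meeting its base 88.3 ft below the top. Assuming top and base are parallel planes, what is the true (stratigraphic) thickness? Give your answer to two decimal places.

Two edge vectors: Well 101→Well 102 = (430, 129, 290.8), Well 101→Well 103 = (-33, 457, 184.2).
Normal n = (Well 101→Well 102) × (Well 101→Well 103) = (-109133.8, -88802.4, 200767).
So ∂z/∂E = −n_x/n_z = 0.54358 and ∂z/∂N = −n_y/n_z = 0.44232.
|∇z| = √(a²+b²) = 0.70080, so dip δ = arctan(0.70080) = 35.02°.
True thickness = vertical thickness × cos δ = 88.3 × cos 35.02° = 72.31 ft.

72.31 ft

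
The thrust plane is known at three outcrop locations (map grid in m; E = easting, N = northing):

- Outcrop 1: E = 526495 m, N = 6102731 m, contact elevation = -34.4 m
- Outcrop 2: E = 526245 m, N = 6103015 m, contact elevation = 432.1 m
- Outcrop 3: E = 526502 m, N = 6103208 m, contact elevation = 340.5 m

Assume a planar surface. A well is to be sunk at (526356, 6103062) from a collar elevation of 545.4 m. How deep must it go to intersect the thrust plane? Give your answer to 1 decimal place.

181.9 m

Two edge vectors: Outcrop 1→Outcrop 2 = (-250, 284, 466.5), Outcrop 1→Outcrop 3 = (7, 477, 374.9).
Normal n = (Outcrop 1→Outcrop 2) × (Outcrop 1→Outcrop 3) = (-116048.9, 96990.5, -121238).
So ∂z/∂E = −n_x/n_z = −0.957199063 and ∂z/∂N = −n_y/n_z = 0.800000825.
Intercept c from Outcrop 1: -34.4 + 503960.52 − 4882189.83 = −4378263.71.
At (526356, 6103062): z_contact = −503827.47 + 4882454.63 − 4378263.71 = 363.45 m.
Depth below ground = 545.4 − 363.45 = 181.9 m.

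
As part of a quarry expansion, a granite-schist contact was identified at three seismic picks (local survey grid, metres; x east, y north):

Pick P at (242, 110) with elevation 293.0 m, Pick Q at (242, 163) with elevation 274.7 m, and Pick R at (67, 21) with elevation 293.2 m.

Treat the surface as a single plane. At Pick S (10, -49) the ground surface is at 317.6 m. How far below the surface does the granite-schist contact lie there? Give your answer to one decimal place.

10.2 m

Let the plane be z = a·x + b·y + c.
Pick Q−Pick P: 0a + 53b = −18.3;  Pick R−Pick P: −175a − 89b = 0.2.
Solving gives a = 0.17446, b = −0.34528.
Then c = 293 − a·242 − b·110 = 288.76.
At (10, -49): z_contact = 1.74 + 16.92 + 288.76 = 307.43 m.
Depth below ground = 317.6 − 307.43 = 10.2 m.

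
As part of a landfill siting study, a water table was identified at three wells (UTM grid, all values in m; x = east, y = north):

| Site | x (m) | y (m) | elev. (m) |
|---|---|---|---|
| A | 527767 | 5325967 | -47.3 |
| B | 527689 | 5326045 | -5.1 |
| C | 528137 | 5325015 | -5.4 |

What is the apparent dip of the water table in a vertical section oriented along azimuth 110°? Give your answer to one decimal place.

Two edge vectors: A→B = (-78, 78, 42.2), A→C = (370, -952, 41.9).
Normal n = (A→B) × (A→C) = (43442.6, 18882.2, 45396).
So ∂z/∂x = −n_x/n_z = −0.95697 and ∂z/∂y = −n_y/n_z = −0.41594.
Unit vector along 110° is (sin 110°, cos 110°) = (0.9397, -0.3420).
Slope in that direction = a·(0.9397) + b·(-0.3420) = −0.75700.
Apparent dip = arctan|0.75700| = 37.1° (true dip is 46.2°, so apparent ≤ true as expected).

37.1°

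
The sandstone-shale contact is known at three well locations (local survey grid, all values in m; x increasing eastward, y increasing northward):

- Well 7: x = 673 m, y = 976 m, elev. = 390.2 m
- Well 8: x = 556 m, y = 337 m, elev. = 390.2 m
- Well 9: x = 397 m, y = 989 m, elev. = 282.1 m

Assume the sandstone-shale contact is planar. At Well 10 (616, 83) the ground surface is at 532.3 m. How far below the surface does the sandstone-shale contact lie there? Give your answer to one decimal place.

100.7 m

Two edge vectors: Well 7→Well 8 = (-117, -639, 0), Well 7→Well 9 = (-276, 13, -108.1).
Normal n = (Well 7→Well 8) × (Well 7→Well 9) = (69075.9, -12647.7, -177885).
So ∂z/∂x = −n_x/n_z = 0.38832 and ∂z/∂y = −n_y/n_z = −0.07110.
Intercept c from Well 7: 390.2 − 261.34 + 69.39 = 198.26.
At (616, 83): z_contact = 239.20 − 5.90 + 198.26 = 431.56 m.
Depth below ground = 532.3 − 431.56 = 100.7 m.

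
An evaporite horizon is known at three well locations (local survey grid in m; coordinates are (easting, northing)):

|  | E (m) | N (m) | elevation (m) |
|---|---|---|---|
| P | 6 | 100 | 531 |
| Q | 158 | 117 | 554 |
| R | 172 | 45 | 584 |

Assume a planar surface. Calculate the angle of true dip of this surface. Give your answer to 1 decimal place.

Two edge vectors: P→Q = (152, 17, 23), P→R = (166, -55, 53).
Normal n = (P→Q) × (P→R) = (2166, -4238, -11182).
So ∂z/∂E = −n_x/n_z = 0.19370 and ∂z/∂N = −n_y/n_z = −0.37900.
Gradient magnitude |∇z| = √(a² + b²) = √(0.03752 + 0.14364) = 0.42563.
True dip = arctan(0.42563) = 23.1°, dipping toward NNW (azimuth ≈ 333°).

23.1°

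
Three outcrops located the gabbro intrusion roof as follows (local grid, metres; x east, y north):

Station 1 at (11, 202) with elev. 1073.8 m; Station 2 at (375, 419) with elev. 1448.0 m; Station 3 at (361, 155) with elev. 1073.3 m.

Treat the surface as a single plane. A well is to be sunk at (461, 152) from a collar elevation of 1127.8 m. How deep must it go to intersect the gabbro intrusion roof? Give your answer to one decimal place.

39.9 m

Two edge vectors: Station 1→Station 2 = (364, 217, 374.2), Station 1→Station 3 = (350, -47, -0.5).
Normal n = (Station 1→Station 2) × (Station 1→Station 3) = (17478.9, 131152, -93058).
So ∂z/∂x = −n_x/n_z = 0.18783 and ∂z/∂y = −n_y/n_z = 1.40936.
Intercept c from Station 1: 1073.8 − 2.07 − 284.69 = 787.04.
At (461, 152): z_contact = 86.59 + 214.22 + 787.04 = 1087.85 m.
Depth below ground = 1127.8 − 1087.85 = 39.9 m.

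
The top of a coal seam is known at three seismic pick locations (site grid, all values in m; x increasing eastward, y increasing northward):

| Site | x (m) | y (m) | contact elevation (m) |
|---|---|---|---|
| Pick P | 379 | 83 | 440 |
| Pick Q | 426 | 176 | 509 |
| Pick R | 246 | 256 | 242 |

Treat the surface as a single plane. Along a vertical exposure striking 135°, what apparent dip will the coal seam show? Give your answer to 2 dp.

Let the plane be z = a·x + b·y + c.
Pick Q−Pick P: 47a + 93b = 69;  Pick R−Pick P: −133a + 173b = −198.
Solving gives a = 1.48054, b = −0.00629.
Unit vector along 135° is (sin 135°, cos 135°) = (0.7071, -0.7071).
Slope in that direction = a·(0.7071) + b·(-0.7071) = 1.05135.
Apparent dip = arctan|1.05135| = 46.43° (true dip is 56.0°, so apparent ≤ true as expected).

46.43°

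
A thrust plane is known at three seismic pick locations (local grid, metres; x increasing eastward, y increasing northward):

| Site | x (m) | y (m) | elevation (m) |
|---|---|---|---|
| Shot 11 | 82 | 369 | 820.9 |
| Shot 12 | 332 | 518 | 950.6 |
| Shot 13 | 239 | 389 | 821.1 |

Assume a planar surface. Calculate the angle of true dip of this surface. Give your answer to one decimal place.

Two edge vectors: Shot 11→Shot 12 = (250, 149, 129.7), Shot 11→Shot 13 = (157, 20, 0.2).
Normal n = (Shot 11→Shot 12) × (Shot 11→Shot 13) = (-2564.2, 20312.9, -18393).
So ∂z/∂x = −n_x/n_z = −0.13941 and ∂z/∂y = −n_y/n_z = 1.10438.
Gradient magnitude |∇z| = √(a² + b²) = √(0.01944 + 1.21966) = 1.11315.
True dip = arctan(1.11315) = 48.1°, dipping toward S (azimuth ≈ 173°).

48.1°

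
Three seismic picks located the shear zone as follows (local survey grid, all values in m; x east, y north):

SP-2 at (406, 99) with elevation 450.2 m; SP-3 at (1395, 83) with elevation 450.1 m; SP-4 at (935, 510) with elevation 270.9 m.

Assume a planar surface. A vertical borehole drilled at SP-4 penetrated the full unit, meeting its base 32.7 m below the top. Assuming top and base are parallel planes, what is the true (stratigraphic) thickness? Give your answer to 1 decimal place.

30.1 m

Two edge vectors: SP-2→SP-3 = (989, -16, -0.1), SP-2→SP-4 = (529, 411, -179.3).
Normal n = (SP-2→SP-3) × (SP-2→SP-4) = (2909.9, 177274.8, 414943).
So ∂z/∂x = −n_x/n_z = −0.00701 and ∂z/∂y = −n_y/n_z = −0.42723.
|∇z| = √(a²+b²) = 0.42728, so dip δ = arctan(0.42728) = 23.14°.
True thickness = vertical thickness × cos δ = 32.7 × cos 23.14° = 30.1 m.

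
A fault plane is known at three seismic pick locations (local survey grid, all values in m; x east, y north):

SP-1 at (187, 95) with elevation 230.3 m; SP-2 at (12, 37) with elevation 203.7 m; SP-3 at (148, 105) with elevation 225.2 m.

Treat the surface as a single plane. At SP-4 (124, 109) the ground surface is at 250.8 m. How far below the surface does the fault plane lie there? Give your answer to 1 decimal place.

28.8 m

Two edge vectors: SP-1→SP-2 = (-175, -58, -26.6), SP-1→SP-3 = (-39, 10, -5.1).
Normal n = (SP-1→SP-2) × (SP-1→SP-3) = (561.8, 144.9, -4012).
So ∂z/∂x = −n_x/n_z = 0.14003 and ∂z/∂y = −n_y/n_z = 0.03612.
Intercept c from SP-1: 230.3 − 26.19 − 3.43 = 200.68.
At (124, 109): z_contact = 17.36 + 3.94 + 200.68 = 221.98 m.
Depth below ground = 250.8 − 221.98 = 28.8 m.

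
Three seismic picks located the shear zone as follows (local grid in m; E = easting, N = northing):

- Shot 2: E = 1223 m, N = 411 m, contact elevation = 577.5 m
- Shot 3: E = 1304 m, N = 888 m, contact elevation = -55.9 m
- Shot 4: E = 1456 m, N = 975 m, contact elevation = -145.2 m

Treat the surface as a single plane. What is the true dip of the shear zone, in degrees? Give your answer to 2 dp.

53.95°

Two edge vectors: Shot 2→Shot 3 = (81, 477, -633.4), Shot 2→Shot 4 = (233, 564, -722.7).
Normal n = (Shot 2→Shot 3) × (Shot 2→Shot 4) = (12509.7, -89043.5, -65457).
So ∂z/∂E = −n_x/n_z = 0.19111 and ∂z/∂N = −n_y/n_z = −1.36034.
Gradient magnitude |∇z| = √(a² + b²) = √(0.03652 + 1.85051) = 1.37369.
True dip = arctan(1.37369) = 53.95°, dipping toward N (azimuth ≈ 352°).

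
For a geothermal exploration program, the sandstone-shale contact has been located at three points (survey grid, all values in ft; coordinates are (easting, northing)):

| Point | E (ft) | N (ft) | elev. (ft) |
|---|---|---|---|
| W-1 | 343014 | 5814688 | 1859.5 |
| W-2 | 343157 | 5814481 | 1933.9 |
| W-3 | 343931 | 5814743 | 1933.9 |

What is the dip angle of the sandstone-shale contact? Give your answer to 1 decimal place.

Let the plane be z = a·E + b·N + c.
W-2−W-1: 143a − 207b = 74.4;  W-3−W-1: 917a + 55b = 74.4.
Solving gives a = 0.09861, b = −0.29130.
Gradient magnitude |∇z| = √(a² + b²) = √(0.00972 + 0.08486) = 0.30754.
True dip = arctan(0.30754) = 17.1°, dipping toward NNW (azimuth ≈ 341°).

17.1°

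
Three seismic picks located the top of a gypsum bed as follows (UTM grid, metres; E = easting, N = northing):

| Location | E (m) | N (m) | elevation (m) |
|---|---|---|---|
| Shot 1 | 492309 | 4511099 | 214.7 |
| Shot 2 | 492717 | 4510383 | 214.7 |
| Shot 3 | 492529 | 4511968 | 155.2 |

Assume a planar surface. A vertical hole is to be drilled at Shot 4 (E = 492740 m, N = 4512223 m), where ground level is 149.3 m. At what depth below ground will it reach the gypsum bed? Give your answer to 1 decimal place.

Let the plane be z = a·E + b·N + c.
Shot 2−Shot 1: 408a − 716b = 0;  Shot 3−Shot 1: 220a + 869b = −59.5.
Solving gives a = −0.083195332, b = −0.047407396.
Then c = 214.7 − a·492309 − b·4511099 = 255031.97.
At (492740, 4512223): z_contact = −40993.67 − 213912.74 + 255031.97 = 125.56 m.
Depth below ground = 149.3 − 125.56 = 23.7 m.

23.7 m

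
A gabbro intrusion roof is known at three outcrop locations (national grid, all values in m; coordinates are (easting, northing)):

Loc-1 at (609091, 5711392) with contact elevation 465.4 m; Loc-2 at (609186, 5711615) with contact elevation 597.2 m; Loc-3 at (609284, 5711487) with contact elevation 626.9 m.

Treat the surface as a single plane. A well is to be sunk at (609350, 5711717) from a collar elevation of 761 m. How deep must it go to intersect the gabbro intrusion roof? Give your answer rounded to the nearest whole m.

Let the plane be z = a·E + b·N + c.
Loc-2−Loc-1: 95a + 223b = 131.8;  Loc-3−Loc-1: 193a + 95b = 161.5.
Solving gives a = 0.69070089, b = 0.29678662.
Then c = 465.4 − a·609091 − b·5711392 = −2115299.01.
At (609350, 5711717): z_contact = 420878.6 + 1695161.2 − 2115299.01 = 740.7 m.
Depth below ground = 761 − 740.7 = 20 m.

20 m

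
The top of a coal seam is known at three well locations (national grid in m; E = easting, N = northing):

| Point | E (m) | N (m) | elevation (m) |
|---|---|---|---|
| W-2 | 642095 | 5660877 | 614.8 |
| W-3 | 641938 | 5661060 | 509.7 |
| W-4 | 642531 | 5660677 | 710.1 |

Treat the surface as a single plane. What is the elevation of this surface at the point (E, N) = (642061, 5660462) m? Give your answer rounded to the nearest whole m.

882 m

Let the plane be z = a·E + b·N + c.
W-3−W-2: −157a + 183b = −105.1;  W-4−W-2: 436a − 200b = 95.3.
Solving gives a = −0.07398735, b = −0.63779243.
Then c = 614.8 − a·642095 − b·5660877 = 3658586.19.
At (642061, 5660462): z = −47504.4 − 3610199.8 + 3658586.19 = 882.0 m.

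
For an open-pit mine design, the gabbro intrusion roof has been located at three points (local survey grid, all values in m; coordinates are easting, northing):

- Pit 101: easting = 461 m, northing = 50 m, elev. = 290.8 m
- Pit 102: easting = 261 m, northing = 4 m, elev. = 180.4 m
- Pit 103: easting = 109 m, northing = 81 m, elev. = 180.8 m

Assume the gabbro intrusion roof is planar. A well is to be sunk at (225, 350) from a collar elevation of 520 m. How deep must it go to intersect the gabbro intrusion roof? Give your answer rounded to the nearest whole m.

93 m

Let the plane be z = a·easting + b·northing + c.
Pit 102−Pit 101: −200a − 46b = −110.4;  Pit 103−Pit 101: −352a + 31b = −110.
Solving gives a = 0.37881, b = 0.75298.
Then c = 290.8 − a·461 − b·50 = 78.52.
At (225, 350): z_contact = 85.2 + 263.5 + 78.52 = 427.3 m.
Depth below ground = 520 − 427.3 = 93 m.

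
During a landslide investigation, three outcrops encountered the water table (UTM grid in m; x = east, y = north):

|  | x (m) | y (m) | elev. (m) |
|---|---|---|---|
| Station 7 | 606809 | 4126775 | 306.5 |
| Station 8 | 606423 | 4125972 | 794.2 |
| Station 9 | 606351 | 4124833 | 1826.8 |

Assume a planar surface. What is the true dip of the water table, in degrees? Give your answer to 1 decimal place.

50.0°

Let the plane be z = a·x + b·y + c.
Station 8−Station 7: −386a − 803b = 487.7;  Station 9−Station 7: −458a − 1942b = 1520.3.
Solving gives a = 0.71676, b = −0.95189.
Gradient magnitude |∇z| = √(a² + b²) = √(0.51375 + 0.90610) = 1.19158.
True dip = arctan(1.19158) = 50.0°, dipping toward NW (azimuth ≈ 323°).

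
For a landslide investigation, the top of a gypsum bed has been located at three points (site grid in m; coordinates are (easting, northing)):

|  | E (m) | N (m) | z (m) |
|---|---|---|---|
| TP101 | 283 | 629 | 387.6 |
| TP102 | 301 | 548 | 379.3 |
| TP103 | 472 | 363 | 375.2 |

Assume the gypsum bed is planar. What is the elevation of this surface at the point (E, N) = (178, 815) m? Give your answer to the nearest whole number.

Let the plane be z = a·E + b·N + c.
TP102−TP101: 18a − 81b = −8.3;  TP103−TP101: 189a − 266b = −12.4.
Solving gives a = 0.11438, b = 0.12789.
Then c = 387.6 − a·283 − b·629 = 274.79.
At (178, 815): z = 20.4 + 104.2 + 274.79 = 399.4 m.

399 m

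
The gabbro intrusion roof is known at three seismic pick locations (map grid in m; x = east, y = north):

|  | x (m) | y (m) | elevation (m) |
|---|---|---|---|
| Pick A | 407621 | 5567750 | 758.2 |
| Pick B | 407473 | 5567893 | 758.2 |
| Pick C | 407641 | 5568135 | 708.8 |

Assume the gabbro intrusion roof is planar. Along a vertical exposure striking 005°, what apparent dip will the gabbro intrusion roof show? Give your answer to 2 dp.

Two edge vectors: Pick A→Pick B = (-148, 143, 0), Pick A→Pick C = (20, 385, -49.4).
Normal n = (Pick A→Pick B) × (Pick A→Pick C) = (-7064.2, -7311.2, -59840).
So ∂z/∂x = −n_x/n_z = −0.11805 and ∂z/∂y = −n_y/n_z = −0.12218.
Unit vector along 005° is (sin 5°, cos 5°) = (0.0872, 0.9962).
Slope in that direction = a·(0.0872) + b·(0.9962) = −0.13200.
Apparent dip = arctan|0.13200| = 7.52° (true dip is 9.6°, so apparent ≤ true as expected).

7.52°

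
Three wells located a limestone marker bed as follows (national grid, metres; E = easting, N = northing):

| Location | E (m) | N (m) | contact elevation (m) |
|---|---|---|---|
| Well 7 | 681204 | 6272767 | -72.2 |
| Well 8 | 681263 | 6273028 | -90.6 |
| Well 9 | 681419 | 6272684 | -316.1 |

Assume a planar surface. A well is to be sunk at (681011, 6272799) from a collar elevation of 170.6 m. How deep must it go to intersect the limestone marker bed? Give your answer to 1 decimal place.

31.1 m

Let the plane be z = a·E + b·N + c.
Well 8−Well 7: 59a + 261b = −18.4;  Well 9−Well 7: 215a − 83b = −243.9.
Solving gives a = −1.068398020, b = 0.171017177.
Then c = -72.2 − a·681204 − b·6272767 = −345026.10.
At (681011, 6272799): z_contact = −727590.80 + 1072756.38 − 345026.10 = 139.47 m.
Depth below ground = 170.6 − 139.47 = 31.1 m.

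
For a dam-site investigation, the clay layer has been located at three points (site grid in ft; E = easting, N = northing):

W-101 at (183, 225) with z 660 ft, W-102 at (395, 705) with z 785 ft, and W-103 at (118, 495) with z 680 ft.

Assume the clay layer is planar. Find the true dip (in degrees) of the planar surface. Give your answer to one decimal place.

17.1°

Two edge vectors: W-101→W-102 = (212, 480, 125), W-101→W-103 = (-65, 270, 20).
Normal n = (W-101→W-102) × (W-101→W-103) = (-24150, -12365, 88440).
So ∂z/∂E = −n_x/n_z = 0.27307 and ∂z/∂N = −n_y/n_z = 0.13981.
Gradient magnitude |∇z| = √(a² + b²) = √(0.07457 + 0.01955) = 0.30678.
True dip = arctan(0.30678) = 17.1°, dipping toward WSW (azimuth ≈ 243°).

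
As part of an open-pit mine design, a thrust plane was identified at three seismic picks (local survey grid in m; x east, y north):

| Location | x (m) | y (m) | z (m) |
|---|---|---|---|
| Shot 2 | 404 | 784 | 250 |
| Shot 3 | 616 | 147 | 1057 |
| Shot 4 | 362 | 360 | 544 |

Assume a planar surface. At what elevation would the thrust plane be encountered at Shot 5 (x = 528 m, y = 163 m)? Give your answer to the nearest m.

927 m

Two edge vectors: Shot 2→Shot 3 = (212, -637, 807), Shot 2→Shot 4 = (-42, -424, 294).
Normal n = (Shot 2→Shot 3) × (Shot 2→Shot 4) = (154890, -96222, -116642).
So ∂z/∂x = −n_x/n_z = 1.32791 and ∂z/∂y = −n_y/n_z = −0.82493.
Intercept c from Shot 2: 250 − 536.48 + 646.75 = 360.27.
At (528, 163): z = 701.1 − 134.5 + 360.27 = 926.9 m.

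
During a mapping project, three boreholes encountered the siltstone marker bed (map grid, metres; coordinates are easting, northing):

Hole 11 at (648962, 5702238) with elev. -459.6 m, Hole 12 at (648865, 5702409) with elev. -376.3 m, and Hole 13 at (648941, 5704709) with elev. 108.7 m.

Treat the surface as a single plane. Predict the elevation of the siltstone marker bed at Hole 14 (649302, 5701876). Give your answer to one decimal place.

Let the plane be z = a·easting + b·northing + c.
Hole 12−Hole 11: −97a + 171b = 83.3;  Hole 13−Hole 11: −21a + 2471b = 568.3.
Solving gives a = −0.460215336, b = 0.226076681.
Then c = -459.6 − a·648962 − b·5702238 = −990940.37.
At (649302, 5701876): z = −298818.7 + 1289061.2 − 990940.37 = -697.9 m.

-697.9 m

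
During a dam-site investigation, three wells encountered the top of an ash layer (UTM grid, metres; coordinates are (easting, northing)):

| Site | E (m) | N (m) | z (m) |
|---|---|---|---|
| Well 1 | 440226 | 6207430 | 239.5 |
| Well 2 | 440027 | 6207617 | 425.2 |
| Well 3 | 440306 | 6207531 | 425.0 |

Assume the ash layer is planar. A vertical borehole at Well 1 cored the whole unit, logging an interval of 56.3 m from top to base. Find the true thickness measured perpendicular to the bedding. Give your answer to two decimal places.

Let the plane be z = a·E + b·N + c.
Well 2−Well 1: −199a + 187b = 185.7;  Well 3−Well 1: 80a + 101b = 185.5.
Solving gives a = 0.45446, b = 1.47667.
|∇z| = √(a²+b²) = 1.54502, so dip δ = arctan(1.54502) = 57.09°.
True thickness = vertical thickness × cos δ = 56.3 × cos 57.09° = 30.59 m.

30.59 m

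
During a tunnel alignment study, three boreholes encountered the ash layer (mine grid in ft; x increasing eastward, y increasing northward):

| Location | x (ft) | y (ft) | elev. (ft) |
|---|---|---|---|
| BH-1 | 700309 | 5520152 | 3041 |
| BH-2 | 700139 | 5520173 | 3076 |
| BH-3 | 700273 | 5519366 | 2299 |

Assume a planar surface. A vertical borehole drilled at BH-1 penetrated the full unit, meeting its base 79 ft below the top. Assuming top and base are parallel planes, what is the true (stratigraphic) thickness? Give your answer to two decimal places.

Let the plane be z = a·x + b·y + c.
BH-2−BH-1: −170a + 21b = 35;  BH-3−BH-1: −36a − 786b = −742.
Solving gives a = −0.08877, b = 0.94809.
|∇z| = √(a²+b²) = 0.95223, so dip δ = arctan(0.95223) = 43.60°.
True thickness = vertical thickness × cos δ = 79 × cos 43.60° = 57.21 ft.

57.21 ft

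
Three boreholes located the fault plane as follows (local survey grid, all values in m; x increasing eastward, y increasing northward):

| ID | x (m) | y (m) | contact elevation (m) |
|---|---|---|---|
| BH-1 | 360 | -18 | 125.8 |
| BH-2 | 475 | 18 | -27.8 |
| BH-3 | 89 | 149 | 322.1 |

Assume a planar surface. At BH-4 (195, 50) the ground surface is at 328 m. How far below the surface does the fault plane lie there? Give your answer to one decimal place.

60.5 m

Two edge vectors: BH-1→BH-2 = (115, 36, -153.6), BH-1→BH-3 = (-271, 167, 196.3).
Normal n = (BH-1→BH-2) × (BH-1→BH-3) = (32718, 19051.1, 28961).
So ∂z/∂x = −n_x/n_z = −1.12973 and ∂z/∂y = −n_y/n_z = −0.65782.
Intercept c from BH-1: 125.8 + 406.70 − 11.84 = 520.66.
At (195, 50): z_contact = −220.30 − 32.89 + 520.66 = 267.47 m.
Depth below ground = 328 − 267.47 = 60.5 m.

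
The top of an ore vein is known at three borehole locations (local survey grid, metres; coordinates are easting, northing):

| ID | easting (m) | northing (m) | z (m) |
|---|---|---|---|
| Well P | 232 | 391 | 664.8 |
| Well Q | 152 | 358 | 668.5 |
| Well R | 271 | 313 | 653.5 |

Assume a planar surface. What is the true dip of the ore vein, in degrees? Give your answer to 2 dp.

Let the plane be z = a·easting + b·northing + c.
Well Q−Well P: −80a − 33b = 3.7;  Well R−Well P: 39a − 78b = −11.3.
Solving gives a = −0.08788, b = 0.10093.
Gradient magnitude |∇z| = √(a² + b²) = √(0.00772 + 0.01019) = 0.13383.
True dip = arctan(0.13383) = 7.62°, dipping toward SE (azimuth ≈ 139°).

7.62°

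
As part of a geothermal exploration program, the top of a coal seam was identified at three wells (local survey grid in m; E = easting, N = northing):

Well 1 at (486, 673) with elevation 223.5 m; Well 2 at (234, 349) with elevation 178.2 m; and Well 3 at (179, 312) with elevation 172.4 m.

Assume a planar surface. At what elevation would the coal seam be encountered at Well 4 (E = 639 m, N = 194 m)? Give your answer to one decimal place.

169.1 m

Let the plane be z = a·E + b·N + c.
Well 2−Well 1: −252a − 324b = −45.3;  Well 3−Well 1: −307a − 361b = −51.1.
Solving gives a = 0.02391, b = 0.12122.
Then c = 223.5 − a·486 − b·673 = 130.30.
At (639, 194): z = 15.3 + 23.5 + 130.30 = 169.1 m.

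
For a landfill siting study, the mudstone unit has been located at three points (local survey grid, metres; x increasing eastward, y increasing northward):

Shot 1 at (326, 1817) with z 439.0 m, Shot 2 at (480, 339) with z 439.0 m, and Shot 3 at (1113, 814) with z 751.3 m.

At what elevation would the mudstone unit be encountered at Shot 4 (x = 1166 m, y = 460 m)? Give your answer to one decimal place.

Let the plane be z = a·x + b·y + c.
Shot 2−Shot 1: 154a − 1478b = 0;  Shot 3−Shot 1: 787a − 1003b = 312.3.
Solving gives a = 0.457587, b = 0.047678.
Then c = 439 − a·326 − b·1817 = 203.20.
At (1166, 460): z = 533.5 + 21.9 + 203.20 = 758.7 m.

758.7 m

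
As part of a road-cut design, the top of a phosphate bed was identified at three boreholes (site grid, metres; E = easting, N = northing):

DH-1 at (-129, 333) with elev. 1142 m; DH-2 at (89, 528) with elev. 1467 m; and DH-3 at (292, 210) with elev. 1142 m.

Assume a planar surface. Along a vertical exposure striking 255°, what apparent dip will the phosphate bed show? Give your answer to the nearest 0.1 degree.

34.2°

Let the plane be z = a·E + b·N + c.
DH-2−DH-1: 218a + 195b = 325;  DH-3−DH-1: 421a − 123b = 0.
Solving gives a = 0.36705, b = 1.25632.
Unit vector along 255° is (sin 255°, cos 255°) = (-0.9659, -0.2588).
Slope in that direction = a·(-0.9659) + b·(-0.2588) = −0.67970.
Apparent dip = arctan|0.67970| = 34.2° (true dip is 52.6°, so apparent ≤ true as expected).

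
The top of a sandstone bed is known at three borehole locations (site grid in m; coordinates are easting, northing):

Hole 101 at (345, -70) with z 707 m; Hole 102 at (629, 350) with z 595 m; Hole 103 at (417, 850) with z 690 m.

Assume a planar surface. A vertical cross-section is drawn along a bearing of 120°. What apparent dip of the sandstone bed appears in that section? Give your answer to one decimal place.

20.1°

Two edge vectors: Hole 101→Hole 102 = (284, 420, -112), Hole 101→Hole 103 = (72, 920, -17).
Normal n = (Hole 101→Hole 102) × (Hole 101→Hole 103) = (95900, -3236, 231040).
So ∂z/∂easting = −n_x/n_z = −0.41508 and ∂z/∂northing = −n_y/n_z = 0.01401.
Unit vector along 120° is (sin 120°, cos 120°) = (0.8660, -0.5000).
Slope in that direction = a·(0.8660) + b·(-0.5000) = −0.36647.
Apparent dip = arctan|0.36647| = 20.1° (true dip is 22.6°, so apparent ≤ true as expected).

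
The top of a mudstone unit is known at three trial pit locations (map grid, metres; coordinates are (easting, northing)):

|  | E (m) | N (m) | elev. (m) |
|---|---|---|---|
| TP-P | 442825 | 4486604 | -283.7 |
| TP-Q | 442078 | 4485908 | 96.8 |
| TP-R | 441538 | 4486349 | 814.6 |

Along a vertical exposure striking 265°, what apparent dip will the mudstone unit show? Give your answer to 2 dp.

42.04°

Let the plane be z = a·E + b·N + c.
TP-Q−TP-P: −747a − 696b = 380.5;  TP-R−TP-P: −1287a − 255b = 1098.3.
Solving gives a = −0.94629, b = 0.46894.
Unit vector along 265° is (sin 265°, cos 265°) = (-0.9962, -0.0872).
Slope in that direction = a·(-0.9962) + b·(-0.0872) = 0.90182.
Apparent dip = arctan|0.90182| = 42.04° (true dip is 46.6°, so apparent ≤ true as expected).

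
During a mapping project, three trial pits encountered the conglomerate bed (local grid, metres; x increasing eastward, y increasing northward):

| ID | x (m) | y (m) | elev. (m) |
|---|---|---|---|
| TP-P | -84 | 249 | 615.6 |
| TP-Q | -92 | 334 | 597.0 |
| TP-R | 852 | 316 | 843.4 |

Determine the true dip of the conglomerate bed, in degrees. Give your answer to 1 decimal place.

Let the plane be z = a·x + b·y + c.
TP-Q−TP-P: −8a + 85b = −18.6;  TP-R−TP-P: 936a + 67b = 227.8.
Solving gives a = 0.25731, b = −0.19461.
Gradient magnitude |∇z| = √(a² + b²) = √(0.06621 + 0.03787) = 0.32261.
True dip = arctan(0.32261) = 17.9°, dipping toward NW (azimuth ≈ 307°).

17.9°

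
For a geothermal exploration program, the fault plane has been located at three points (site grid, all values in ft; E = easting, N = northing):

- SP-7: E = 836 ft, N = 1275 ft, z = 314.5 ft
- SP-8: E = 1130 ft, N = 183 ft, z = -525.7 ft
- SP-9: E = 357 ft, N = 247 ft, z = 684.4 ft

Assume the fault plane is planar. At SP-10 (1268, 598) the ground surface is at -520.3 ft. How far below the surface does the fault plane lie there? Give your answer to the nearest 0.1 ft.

Two edge vectors: SP-7→SP-8 = (294, -1092, -840.2), SP-7→SP-9 = (-479, -1028, 369.9).
Normal n = (SP-7→SP-8) × (SP-7→SP-9) = (-1267656.4, 293705.2, -825300).
So ∂z/∂E = −n_x/n_z = −1.535995 and ∂z/∂N = −n_y/n_z = 0.355877.
Intercept c from SP-7: 314.5 + 1284.09 − 453.74 = 1144.85.
At (1268, 598): z_contact = −1947.64 + 212.81 + 1144.85 = -589.98 ft.
Depth below ground = -520.3 − (-589.98) = 69.7 ft.

69.7 ft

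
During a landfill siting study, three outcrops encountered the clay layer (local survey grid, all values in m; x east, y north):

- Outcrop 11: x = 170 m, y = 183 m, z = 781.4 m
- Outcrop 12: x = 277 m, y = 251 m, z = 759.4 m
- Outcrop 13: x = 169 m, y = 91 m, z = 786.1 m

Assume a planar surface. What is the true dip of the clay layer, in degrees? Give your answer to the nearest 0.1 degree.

Two edge vectors: Outcrop 11→Outcrop 12 = (107, 68, -22), Outcrop 11→Outcrop 13 = (-1, -92, 4.7).
Normal n = (Outcrop 11→Outcrop 12) × (Outcrop 11→Outcrop 13) = (-1704.4, -480.9, -9776).
So ∂z/∂x = −n_x/n_z = −0.17435 and ∂z/∂y = −n_y/n_z = −0.04919.
Gradient magnitude |∇z| = √(a² + b²) = √(0.03040 + 0.00242) = 0.18115.
True dip = arctan(0.18115) = 10.3°, dipping toward ENE (azimuth ≈ 074°).

10.3°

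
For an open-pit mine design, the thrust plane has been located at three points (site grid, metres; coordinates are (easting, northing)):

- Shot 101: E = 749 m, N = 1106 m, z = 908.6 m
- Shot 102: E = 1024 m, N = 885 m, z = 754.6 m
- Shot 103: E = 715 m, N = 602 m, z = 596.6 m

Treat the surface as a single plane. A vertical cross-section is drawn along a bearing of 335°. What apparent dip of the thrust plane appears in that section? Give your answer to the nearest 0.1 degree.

30.5°

Two edge vectors: Shot 101→Shot 102 = (275, -221, -154), Shot 101→Shot 103 = (-34, -504, -312).
Normal n = (Shot 101→Shot 102) × (Shot 101→Shot 103) = (-8664, 91036, -146114).
So ∂z/∂E = −n_x/n_z = −0.05930 and ∂z/∂N = −n_y/n_z = 0.62305.
Unit vector along 335° is (sin 335°, cos 335°) = (-0.4226, 0.9063).
Slope in that direction = a·(-0.4226) + b·(0.9063) = 0.58973.
Apparent dip = arctan|0.58973| = 30.5° (true dip is 32.0°, so apparent ≤ true as expected).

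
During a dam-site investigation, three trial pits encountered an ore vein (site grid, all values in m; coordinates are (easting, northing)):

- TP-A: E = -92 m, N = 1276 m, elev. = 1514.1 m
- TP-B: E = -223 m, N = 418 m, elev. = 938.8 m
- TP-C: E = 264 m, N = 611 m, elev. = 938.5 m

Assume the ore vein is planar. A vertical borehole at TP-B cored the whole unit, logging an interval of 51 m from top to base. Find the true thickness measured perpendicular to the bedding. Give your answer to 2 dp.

40.45 m

Let the plane be z = a·E + b·N + c.
TP-B−TP-A: −131a − 858b = −575.3;  TP-C−TP-A: 356a − 665b = −575.6.
Solving gives a = −0.28350, b = 0.71380.
|∇z| = √(a²+b²) = 0.76803, so dip δ = arctan(0.76803) = 37.53°.
True thickness = vertical thickness × cos δ = 51 × cos 37.53° = 40.45 m.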